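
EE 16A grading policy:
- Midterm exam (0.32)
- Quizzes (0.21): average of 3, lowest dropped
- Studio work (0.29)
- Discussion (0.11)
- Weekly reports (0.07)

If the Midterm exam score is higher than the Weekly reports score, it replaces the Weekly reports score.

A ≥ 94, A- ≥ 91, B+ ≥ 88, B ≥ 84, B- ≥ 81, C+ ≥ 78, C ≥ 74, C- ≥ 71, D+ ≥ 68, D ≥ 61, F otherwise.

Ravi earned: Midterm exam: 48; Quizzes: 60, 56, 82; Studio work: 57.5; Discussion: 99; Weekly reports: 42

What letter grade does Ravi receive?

D

Quizzes: drop 56 → average of remaining 2 = 142/2 = 71
Midterm exam (48) > Weekly reports (42), so Weekly reports counts as 48.
Weighted total:
  Midterm exam 48 × 0.32 = 15.36
  Quizzes 71 × 0.21 = 14.91
  Studio work 57.5 × 0.29 = 16.675
  Discussion 99 × 0.11 = 10.89
  Weekly reports 48 × 0.07 = 3.36
Sum = 61.195
61.195 is ≥ 61 and < 68 → D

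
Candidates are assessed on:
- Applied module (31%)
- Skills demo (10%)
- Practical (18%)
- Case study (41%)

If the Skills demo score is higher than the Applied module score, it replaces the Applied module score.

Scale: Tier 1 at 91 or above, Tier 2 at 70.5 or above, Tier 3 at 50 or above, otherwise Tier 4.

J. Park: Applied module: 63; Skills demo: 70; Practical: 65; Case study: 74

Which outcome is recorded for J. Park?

Skills demo (70) > Applied module (63), so Applied module counts as 70.
Weighted total:
  Applied module 70 × 0.31 = 21.7
  Skills demo 70 × 0.1 = 7
  Practical 65 × 0.18 = 11.7
  Case study 74 × 0.41 = 30.34
Sum = 70.74
70.74 is ≥ 70.5 and < 91 → Tier 2

Tier 2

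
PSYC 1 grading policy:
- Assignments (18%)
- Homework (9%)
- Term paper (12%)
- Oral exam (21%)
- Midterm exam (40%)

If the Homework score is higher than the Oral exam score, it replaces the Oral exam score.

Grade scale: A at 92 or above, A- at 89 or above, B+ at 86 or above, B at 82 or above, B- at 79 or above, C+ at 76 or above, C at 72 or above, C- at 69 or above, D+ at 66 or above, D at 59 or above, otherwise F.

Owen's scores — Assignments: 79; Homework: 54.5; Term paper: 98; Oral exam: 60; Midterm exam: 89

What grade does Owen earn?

B-

Homework (54.5) ≤ Oral exam (60), so Oral exam stays at 60.
Weighted total:
  Assignments 79 × 0.18 = 14.22
  Homework 54.5 × 0.09 = 4.905
  Term paper 98 × 0.12 = 11.76
  Oral exam 60 × 0.21 = 12.6
  Midterm exam 89 × 0.4 = 35.6
Sum = 79.085
79.085 is ≥ 79 and < 82 → B-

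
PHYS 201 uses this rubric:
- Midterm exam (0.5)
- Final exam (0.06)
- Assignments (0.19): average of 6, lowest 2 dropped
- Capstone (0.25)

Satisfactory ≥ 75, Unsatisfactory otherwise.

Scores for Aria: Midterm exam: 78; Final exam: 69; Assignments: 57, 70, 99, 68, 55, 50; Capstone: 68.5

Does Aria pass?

Assignments: drop 50, 55 → average of remaining 4 = 294/4 = 73.5
Weighted total:
  Midterm exam 78 × 0.5 = 39
  Final exam 69 × 0.06 = 4.14
  Assignments 73.5 × 0.19 = 13.965
  Capstone 68.5 × 0.25 = 17.125
Sum = 74.23
74.23 < 75 → Unsatisfactory

Unsatisfactory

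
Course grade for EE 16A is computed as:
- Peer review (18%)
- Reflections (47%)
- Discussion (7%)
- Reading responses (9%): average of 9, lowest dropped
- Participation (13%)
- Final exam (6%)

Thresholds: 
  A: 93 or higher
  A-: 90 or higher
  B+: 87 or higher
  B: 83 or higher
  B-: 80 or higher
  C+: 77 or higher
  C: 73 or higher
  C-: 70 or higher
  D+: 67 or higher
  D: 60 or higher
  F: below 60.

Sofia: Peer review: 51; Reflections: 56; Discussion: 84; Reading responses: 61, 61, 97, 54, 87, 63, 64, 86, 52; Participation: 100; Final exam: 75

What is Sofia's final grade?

D

Reading responses: drop 52 → average of remaining 8 = 573/8 = 71.625
Weighted total:
  Peer review 51 × 0.18 = 9.18
  Reflections 56 × 0.47 = 26.32
  Discussion 84 × 0.07 = 5.88
  Reading responses 71.625 × 0.09 = 6.44625
  Participation 100 × 0.13 = 13
  Final exam 75 × 0.06 = 4.5
Sum = 65.32625
65.32625 is ≥ 60 and < 67 → D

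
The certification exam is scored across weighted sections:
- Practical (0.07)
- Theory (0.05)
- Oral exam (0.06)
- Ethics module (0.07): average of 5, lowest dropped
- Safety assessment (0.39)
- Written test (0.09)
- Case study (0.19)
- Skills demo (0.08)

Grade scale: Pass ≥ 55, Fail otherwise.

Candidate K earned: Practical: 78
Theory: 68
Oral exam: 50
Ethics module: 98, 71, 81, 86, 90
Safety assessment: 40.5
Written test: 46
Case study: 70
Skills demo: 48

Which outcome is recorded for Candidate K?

Pass

Ethics module: drop 71 → average of remaining 4 = 355/4 = 88.75
Weighted total:
  Practical 78 × 0.07 = 5.46
  Theory 68 × 0.05 = 3.4
  Oral exam 50 × 0.06 = 3
  Ethics module 88.75 × 0.07 = 6.2125
  Safety assessment 40.5 × 0.39 = 15.795
  Written test 46 × 0.09 = 4.14
  Case study 70 × 0.19 = 13.3
  Skills demo 48 × 0.08 = 3.84
Sum = 55.1475
55.1475 ≥ 55 → Pass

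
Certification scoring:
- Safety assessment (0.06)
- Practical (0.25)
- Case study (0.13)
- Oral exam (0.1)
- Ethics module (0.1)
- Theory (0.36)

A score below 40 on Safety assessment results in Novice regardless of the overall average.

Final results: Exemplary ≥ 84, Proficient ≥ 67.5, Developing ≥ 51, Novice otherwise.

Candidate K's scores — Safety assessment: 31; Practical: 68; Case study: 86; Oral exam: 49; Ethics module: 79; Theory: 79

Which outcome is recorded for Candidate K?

Safety assessment score 31 < 40: minimum not met.
Weighted total:
  Safety assessment 31 × 0.06 = 1.86
  Practical 68 × 0.25 = 17
  Case study 86 × 0.13 = 11.18
  Oral exam 49 × 0.1 = 4.9
  Ethics module 79 × 0.1 = 7.9
  Theory 79 × 0.36 = 28.44
Sum = 71.28
Because the Safety assessment minimum was not met, the result is Novice.

Novice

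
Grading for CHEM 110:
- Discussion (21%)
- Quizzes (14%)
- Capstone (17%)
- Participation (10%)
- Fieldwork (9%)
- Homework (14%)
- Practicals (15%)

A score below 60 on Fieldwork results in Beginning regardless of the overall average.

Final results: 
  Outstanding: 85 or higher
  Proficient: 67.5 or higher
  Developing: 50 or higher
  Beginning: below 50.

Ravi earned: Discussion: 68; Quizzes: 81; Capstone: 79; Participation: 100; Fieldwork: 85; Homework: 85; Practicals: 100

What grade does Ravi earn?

Proficient

Fieldwork score 85 ≥ 60: minimum met.
Weighted total:
  Discussion 68 × 0.21 = 14.28
  Quizzes 81 × 0.14 = 11.34
  Capstone 79 × 0.17 = 13.43
  Participation 100 × 0.1 = 10
  Fieldwork 85 × 0.09 = 7.65
  Homework 85 × 0.14 = 11.9
  Practicals 100 × 0.15 = 15
Sum = 83.6
83.6 is ≥ 67.5 and < 85 → Proficient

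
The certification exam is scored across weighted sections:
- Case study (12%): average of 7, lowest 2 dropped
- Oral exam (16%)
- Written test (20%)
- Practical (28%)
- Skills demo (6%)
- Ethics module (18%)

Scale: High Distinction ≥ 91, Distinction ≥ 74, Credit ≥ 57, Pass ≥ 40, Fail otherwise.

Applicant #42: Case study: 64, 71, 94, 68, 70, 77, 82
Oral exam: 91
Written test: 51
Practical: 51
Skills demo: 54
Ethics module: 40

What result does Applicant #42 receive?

Credit

Case study: drop 64, 68 → average of remaining 5 = 394/5 = 78.8
Weighted total:
  Case study 78.8 × 0.12 = 9.456
  Oral exam 91 × 0.16 = 14.56
  Written test 51 × 0.2 = 10.2
  Practical 51 × 0.28 = 14.28
  Skills demo 54 × 0.06 = 3.24
  Ethics module 40 × 0.18 = 7.2
Sum = 58.936
58.936 is ≥ 57 and < 74 → Credit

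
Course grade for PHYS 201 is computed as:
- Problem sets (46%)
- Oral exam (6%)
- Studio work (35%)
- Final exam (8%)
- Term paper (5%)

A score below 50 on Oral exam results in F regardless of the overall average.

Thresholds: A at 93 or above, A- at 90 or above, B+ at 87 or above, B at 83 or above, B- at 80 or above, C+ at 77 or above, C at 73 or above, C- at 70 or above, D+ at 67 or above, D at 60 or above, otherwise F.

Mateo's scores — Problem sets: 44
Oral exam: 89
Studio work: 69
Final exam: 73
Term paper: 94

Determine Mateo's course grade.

D

Oral exam score 89 ≥ 50: minimum met.
Weighted total:
  Problem sets 44 × 0.46 = 20.24
  Oral exam 89 × 0.06 = 5.34
  Studio work 69 × 0.35 = 24.15
  Final exam 73 × 0.08 = 5.84
  Term paper 94 × 0.05 = 4.7
Sum = 60.27
60.27 is ≥ 60 and < 67 → D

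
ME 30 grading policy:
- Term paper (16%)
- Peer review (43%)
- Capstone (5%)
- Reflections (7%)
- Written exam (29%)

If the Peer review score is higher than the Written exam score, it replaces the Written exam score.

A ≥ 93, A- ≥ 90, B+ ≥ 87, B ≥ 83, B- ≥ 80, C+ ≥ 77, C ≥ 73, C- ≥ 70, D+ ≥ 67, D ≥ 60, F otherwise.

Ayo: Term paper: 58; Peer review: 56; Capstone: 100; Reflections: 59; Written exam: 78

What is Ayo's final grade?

Peer review (56) ≤ Written exam (78), so Written exam stays at 78.
Weighted total:
  Term paper 58 × 0.16 = 9.28
  Peer review 56 × 0.43 = 24.08
  Capstone 100 × 0.05 = 5
  Reflections 59 × 0.07 = 4.13
  Written exam 78 × 0.29 = 22.62
Sum = 65.11
65.11 is ≥ 60 and < 67 → D

D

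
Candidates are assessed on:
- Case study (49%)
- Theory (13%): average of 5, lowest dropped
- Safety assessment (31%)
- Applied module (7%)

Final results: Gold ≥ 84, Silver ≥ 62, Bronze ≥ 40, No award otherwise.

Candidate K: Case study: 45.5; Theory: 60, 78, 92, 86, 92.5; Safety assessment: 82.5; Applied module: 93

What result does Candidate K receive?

Theory: drop 60 → average of remaining 4 = 348.5/4 = 87.125
Weighted total:
  Case study 45.5 × 0.49 = 22.295
  Theory 87.125 × 0.13 = 11.32625
  Safety assessment 82.5 × 0.31 = 25.575
  Applied module 93 × 0.07 = 6.51
Sum = 65.70625
65.70625 is ≥ 62 and < 84 → Silver

Silver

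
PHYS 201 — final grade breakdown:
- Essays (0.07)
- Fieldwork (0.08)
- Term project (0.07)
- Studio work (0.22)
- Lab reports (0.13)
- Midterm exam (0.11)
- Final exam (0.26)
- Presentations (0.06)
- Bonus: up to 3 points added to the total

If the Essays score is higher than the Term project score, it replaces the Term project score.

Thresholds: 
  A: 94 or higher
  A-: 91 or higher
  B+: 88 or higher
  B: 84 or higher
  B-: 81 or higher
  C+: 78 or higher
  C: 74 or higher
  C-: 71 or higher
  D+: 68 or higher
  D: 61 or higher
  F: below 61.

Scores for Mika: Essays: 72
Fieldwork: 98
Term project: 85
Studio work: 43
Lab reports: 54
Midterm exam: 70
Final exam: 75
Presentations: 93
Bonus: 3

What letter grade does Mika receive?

C-

Essays (72) ≤ Term project (85), so Term project stays at 85.
Weighted total:
  Essays 72 × 0.07 = 5.04
  Fieldwork 98 × 0.08 = 7.84
  Term project 85 × 0.07 = 5.95
  Studio work 43 × 0.22 = 9.46
  Lab reports 54 × 0.13 = 7.02
  Midterm exam 70 × 0.11 = 7.7
  Final exam 75 × 0.26 = 19.5
  Presentations 93 × 0.06 = 5.58
Sum = 68.09
Bonus: 68.09 + 3 = 71.09
71.09 is ≥ 71 and < 74 → C-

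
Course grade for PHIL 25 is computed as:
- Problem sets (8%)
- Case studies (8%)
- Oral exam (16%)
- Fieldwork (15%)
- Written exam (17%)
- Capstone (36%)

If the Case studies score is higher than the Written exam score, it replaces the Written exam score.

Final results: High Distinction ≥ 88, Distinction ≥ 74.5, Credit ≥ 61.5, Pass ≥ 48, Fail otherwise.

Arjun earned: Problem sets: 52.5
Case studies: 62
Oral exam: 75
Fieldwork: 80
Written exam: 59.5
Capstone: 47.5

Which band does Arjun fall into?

Case studies (62) > Written exam (59.5), so Written exam counts as 62.
Weighted total:
  Problem sets 52.5 × 0.08 = 4.2
  Case studies 62 × 0.08 = 4.96
  Oral exam 75 × 0.16 = 12
  Fieldwork 80 × 0.15 = 12
  Written exam 62 × 0.17 = 10.54
  Capstone 47.5 × 0.36 = 17.1
Sum = 60.8
60.8 is ≥ 48 and < 61.5 → Pass

Pass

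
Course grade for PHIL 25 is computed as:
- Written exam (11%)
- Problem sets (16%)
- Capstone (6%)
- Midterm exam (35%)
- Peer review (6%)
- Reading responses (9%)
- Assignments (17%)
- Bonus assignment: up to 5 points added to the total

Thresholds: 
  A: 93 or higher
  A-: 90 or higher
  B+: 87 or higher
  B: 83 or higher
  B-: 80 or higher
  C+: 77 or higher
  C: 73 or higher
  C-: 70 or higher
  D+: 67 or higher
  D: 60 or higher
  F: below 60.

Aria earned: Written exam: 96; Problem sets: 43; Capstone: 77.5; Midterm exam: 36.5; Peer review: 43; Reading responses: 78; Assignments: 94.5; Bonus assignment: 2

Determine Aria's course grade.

D

Weighted total:
  Written exam 96 × 0.11 = 10.56
  Problem sets 43 × 0.16 = 6.88
  Capstone 77.5 × 0.06 = 4.65
  Midterm exam 36.5 × 0.35 = 12.775
  Peer review 43 × 0.06 = 2.58
  Reading responses 78 × 0.09 = 7.02
  Assignments 94.5 × 0.17 = 16.065
Sum = 60.53
Bonus assignment: 60.53 + 2 = 62.53
62.53 is ≥ 60 and < 67 → D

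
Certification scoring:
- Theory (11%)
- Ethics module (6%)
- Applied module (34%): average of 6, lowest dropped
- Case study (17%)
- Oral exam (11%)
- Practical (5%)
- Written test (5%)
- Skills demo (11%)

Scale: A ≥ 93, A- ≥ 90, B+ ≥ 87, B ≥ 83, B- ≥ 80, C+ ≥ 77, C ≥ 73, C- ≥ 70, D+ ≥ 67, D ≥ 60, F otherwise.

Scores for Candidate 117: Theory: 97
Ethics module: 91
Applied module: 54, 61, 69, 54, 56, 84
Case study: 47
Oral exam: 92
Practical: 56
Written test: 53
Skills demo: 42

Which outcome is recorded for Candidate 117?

D

Applied module: drop 54 → average of remaining 5 = 324/5 = 64.8
Weighted total:
  Theory 97 × 0.11 = 10.67
  Ethics module 91 × 0.06 = 5.46
  Applied module 64.8 × 0.34 = 22.032
  Case study 47 × 0.17 = 7.99
  Oral exam 92 × 0.11 = 10.12
  Practical 56 × 0.05 = 2.8
  Written test 53 × 0.05 = 2.65
  Skills demo 42 × 0.11 = 4.62
Sum = 66.342
66.342 is ≥ 60 and < 67 → D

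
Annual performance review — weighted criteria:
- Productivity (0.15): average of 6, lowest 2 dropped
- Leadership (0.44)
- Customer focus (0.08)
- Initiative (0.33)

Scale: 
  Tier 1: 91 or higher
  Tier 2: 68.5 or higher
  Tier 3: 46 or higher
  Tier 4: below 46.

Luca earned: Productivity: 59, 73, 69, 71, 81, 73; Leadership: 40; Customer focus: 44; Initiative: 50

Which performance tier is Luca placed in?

Tier 3

Productivity: drop 59, 69 → average of remaining 4 = 298/4 = 74.5
Weighted total:
  Productivity 74.5 × 0.15 = 11.175
  Leadership 40 × 0.44 = 17.6
  Customer focus 44 × 0.08 = 3.52
  Initiative 50 × 0.33 = 16.5
Sum = 48.795
48.795 is ≥ 46 and < 68.5 → Tier 3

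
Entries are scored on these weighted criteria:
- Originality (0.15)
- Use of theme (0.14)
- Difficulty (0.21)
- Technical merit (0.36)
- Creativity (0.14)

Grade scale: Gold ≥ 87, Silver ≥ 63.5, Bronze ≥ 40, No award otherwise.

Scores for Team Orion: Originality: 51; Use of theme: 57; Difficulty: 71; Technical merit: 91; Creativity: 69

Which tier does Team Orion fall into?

Silver

Weighted total:
  Originality 51 × 0.15 = 7.65
  Use of theme 57 × 0.14 = 7.98
  Difficulty 71 × 0.21 = 14.91
  Technical merit 91 × 0.36 = 32.76
  Creativity 69 × 0.14 = 9.66
Sum = 72.96
72.96 is ≥ 63.5 and < 87 → Silver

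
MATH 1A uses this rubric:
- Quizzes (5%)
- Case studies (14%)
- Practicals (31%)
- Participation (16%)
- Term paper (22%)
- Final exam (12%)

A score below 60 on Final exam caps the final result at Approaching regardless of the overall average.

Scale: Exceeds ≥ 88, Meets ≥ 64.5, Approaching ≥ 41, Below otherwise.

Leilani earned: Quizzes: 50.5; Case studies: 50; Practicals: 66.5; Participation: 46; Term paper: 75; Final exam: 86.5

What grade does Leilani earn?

Approaching

Final exam score 86.5 ≥ 60: minimum met.
Weighted total:
  Quizzes 50.5 × 0.05 = 2.525
  Case studies 50 × 0.14 = 7
  Practicals 66.5 × 0.31 = 20.615
  Participation 46 × 0.16 = 7.36
  Term paper 75 × 0.22 = 16.5
  Final exam 86.5 × 0.12 = 10.38
Sum = 64.38
64.38 is ≥ 41 and < 64.5 → Approaching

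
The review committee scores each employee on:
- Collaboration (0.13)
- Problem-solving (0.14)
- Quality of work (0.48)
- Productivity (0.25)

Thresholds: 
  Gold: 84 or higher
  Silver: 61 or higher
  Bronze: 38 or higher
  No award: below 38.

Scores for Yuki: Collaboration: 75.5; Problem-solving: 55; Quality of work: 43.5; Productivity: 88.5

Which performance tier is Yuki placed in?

Bronze

Weighted total:
  Collaboration 75.5 × 0.13 = 9.815
  Problem-solving 55 × 0.14 = 7.7
  Quality of work 43.5 × 0.48 = 20.88
  Productivity 88.5 × 0.25 = 22.125
Sum = 60.52
60.52 is ≥ 38 and < 61 → Bronze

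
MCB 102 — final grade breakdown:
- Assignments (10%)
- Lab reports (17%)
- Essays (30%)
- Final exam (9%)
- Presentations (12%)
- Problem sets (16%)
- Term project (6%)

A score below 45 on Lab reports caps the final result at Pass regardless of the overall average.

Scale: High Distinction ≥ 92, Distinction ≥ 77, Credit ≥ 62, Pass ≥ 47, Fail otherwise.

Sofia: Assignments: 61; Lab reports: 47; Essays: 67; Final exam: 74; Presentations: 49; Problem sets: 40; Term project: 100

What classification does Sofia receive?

Lab reports score 47 ≥ 45: minimum met.
Weighted total:
  Assignments 61 × 0.1 = 6.1
  Lab reports 47 × 0.17 = 7.99
  Essays 67 × 0.3 = 20.1
  Final exam 74 × 0.09 = 6.66
  Presentations 49 × 0.12 = 5.88
  Problem sets 40 × 0.16 = 6.4
  Term project 100 × 0.06 = 6
Sum = 59.13
59.13 is ≥ 47 and < 62 → Pass

Pass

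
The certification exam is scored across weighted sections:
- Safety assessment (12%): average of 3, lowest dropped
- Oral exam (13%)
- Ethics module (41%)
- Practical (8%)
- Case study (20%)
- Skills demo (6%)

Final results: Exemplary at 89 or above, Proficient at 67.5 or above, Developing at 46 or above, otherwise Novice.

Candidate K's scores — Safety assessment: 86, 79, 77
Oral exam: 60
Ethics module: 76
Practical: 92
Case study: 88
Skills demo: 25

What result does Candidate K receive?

Safety assessment: drop 77 → average of remaining 2 = 165/2 = 82.5
Weighted total:
  Safety assessment 82.5 × 0.12 = 9.9
  Oral exam 60 × 0.13 = 7.8
  Ethics module 76 × 0.41 = 31.16
  Practical 92 × 0.08 = 7.36
  Case study 88 × 0.2 = 17.6
  Skills demo 25 × 0.06 = 1.5
Sum = 75.32
75.32 is ≥ 67.5 and < 89 → Proficient

Proficient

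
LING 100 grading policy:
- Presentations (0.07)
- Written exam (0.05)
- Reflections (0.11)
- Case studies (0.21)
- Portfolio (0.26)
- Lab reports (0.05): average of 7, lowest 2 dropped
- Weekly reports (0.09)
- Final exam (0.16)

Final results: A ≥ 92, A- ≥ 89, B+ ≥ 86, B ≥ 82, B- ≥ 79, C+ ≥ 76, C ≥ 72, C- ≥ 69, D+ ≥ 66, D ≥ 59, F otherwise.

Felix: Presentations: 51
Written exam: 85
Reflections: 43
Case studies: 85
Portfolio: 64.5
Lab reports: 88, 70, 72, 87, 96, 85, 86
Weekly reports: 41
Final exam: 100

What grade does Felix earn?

Lab reports: drop 70, 72 → average of remaining 5 = 442/5 = 88.4
Weighted total:
  Presentations 51 × 0.07 = 3.57
  Written exam 85 × 0.05 = 4.25
  Reflections 43 × 0.11 = 4.73
  Case studies 85 × 0.21 = 17.85
  Portfolio 64.5 × 0.26 = 16.77
  Lab reports 88.4 × 0.05 = 4.42
  Weekly reports 41 × 0.09 = 3.69
  Final exam 100 × 0.16 = 16
Sum = 71.28
71.28 is ≥ 69 and < 72 → C-

C-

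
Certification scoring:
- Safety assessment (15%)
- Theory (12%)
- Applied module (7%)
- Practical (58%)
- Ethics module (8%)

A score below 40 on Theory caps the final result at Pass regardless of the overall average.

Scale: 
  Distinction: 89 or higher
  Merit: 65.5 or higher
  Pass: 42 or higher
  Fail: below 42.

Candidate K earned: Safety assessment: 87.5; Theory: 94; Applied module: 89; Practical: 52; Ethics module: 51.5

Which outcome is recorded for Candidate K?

Pass

Theory score 94 ≥ 40: minimum met.
Weighted total:
  Safety assessment 87.5 × 0.15 = 13.125
  Theory 94 × 0.12 = 11.28
  Applied module 89 × 0.07 = 6.23
  Practical 52 × 0.58 = 30.16
  Ethics module 51.5 × 0.08 = 4.12
Sum = 64.915
64.915 is ≥ 42 and < 65.5 → Pass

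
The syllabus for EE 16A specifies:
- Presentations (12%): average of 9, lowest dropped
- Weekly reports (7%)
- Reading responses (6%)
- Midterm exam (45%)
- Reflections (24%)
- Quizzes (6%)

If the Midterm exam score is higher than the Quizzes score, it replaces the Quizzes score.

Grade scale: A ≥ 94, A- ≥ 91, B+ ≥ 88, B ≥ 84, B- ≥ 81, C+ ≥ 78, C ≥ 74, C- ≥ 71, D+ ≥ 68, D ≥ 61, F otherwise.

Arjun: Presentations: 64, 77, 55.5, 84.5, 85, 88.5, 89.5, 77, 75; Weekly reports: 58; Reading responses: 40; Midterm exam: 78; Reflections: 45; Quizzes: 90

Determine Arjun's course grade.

Presentations: drop 55.5 → average of remaining 8 = 640.5/8 = 80.0625
Midterm exam (78) ≤ Quizzes (90), so Quizzes stays at 90.
Weighted total:
  Presentations 80.0625 × 0.12 = 9.6075
  Weekly reports 58 × 0.07 = 4.06
  Reading responses 40 × 0.06 = 2.4
  Midterm exam 78 × 0.45 = 35.1
  Reflections 45 × 0.24 = 10.8
  Quizzes 90 × 0.06 = 5.4
Sum = 67.3675
67.3675 is ≥ 61 and < 68 → D

D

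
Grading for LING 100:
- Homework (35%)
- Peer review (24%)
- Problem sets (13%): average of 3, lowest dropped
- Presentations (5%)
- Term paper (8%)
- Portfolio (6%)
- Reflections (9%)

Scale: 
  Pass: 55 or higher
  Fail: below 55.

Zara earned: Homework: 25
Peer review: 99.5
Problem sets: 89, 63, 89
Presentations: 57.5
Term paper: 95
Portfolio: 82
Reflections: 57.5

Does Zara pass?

Pass

Problem sets: drop 63 → average of remaining 2 = 178/2 = 89
Weighted total:
  Homework 25 × 0.35 = 8.75
  Peer review 99.5 × 0.24 = 23.88
  Problem sets 89 × 0.13 = 11.57
  Presentations 57.5 × 0.05 = 2.875
  Term paper 95 × 0.08 = 7.6
  Portfolio 82 × 0.06 = 4.92
  Reflections 57.5 × 0.09 = 5.175
Sum = 64.77
64.77 ≥ 55 → Pass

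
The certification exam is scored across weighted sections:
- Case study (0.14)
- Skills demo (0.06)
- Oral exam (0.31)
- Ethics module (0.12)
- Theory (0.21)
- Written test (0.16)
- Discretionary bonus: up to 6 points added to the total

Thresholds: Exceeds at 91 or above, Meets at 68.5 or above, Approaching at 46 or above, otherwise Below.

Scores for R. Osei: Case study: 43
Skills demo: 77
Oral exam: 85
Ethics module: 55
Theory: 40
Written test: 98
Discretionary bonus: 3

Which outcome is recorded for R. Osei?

Weighted total:
  Case study 43 × 0.14 = 6.02
  Skills demo 77 × 0.06 = 4.62
  Oral exam 85 × 0.31 = 26.35
  Ethics module 55 × 0.12 = 6.6
  Theory 40 × 0.21 = 8.4
  Written test 98 × 0.16 = 15.68
Sum = 67.67
Discretionary bonus: 67.67 + 3 = 70.67
70.67 is ≥ 68.5 and < 91 → Meets

Meets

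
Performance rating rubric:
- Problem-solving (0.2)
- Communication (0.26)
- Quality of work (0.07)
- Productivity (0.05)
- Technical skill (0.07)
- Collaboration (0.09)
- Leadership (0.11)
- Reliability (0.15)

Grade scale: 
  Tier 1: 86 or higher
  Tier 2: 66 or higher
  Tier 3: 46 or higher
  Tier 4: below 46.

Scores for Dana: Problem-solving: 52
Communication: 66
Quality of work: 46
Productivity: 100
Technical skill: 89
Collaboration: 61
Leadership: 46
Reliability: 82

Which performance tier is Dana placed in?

Tier 3

Weighted total:
  Problem-solving 52 × 0.2 = 10.4
  Communication 66 × 0.26 = 17.16
  Quality of work 46 × 0.07 = 3.22
  Productivity 100 × 0.05 = 5
  Technical skill 89 × 0.07 = 6.23
  Collaboration 61 × 0.09 = 5.49
  Leadership 46 × 0.11 = 5.06
  Reliability 82 × 0.15 = 12.3
Sum = 64.86
64.86 is ≥ 46 and < 66 → Tier 3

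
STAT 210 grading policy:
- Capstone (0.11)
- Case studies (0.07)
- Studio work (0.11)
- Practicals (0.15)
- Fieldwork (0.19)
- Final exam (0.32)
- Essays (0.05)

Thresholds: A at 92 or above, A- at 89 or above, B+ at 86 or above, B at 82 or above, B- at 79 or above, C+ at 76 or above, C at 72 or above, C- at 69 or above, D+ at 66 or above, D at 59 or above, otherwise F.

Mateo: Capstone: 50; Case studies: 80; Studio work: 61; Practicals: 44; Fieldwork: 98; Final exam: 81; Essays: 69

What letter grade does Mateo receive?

C

Weighted total:
  Capstone 50 × 0.11 = 5.5
  Case studies 80 × 0.07 = 5.6
  Studio work 61 × 0.11 = 6.71
  Practicals 44 × 0.15 = 6.6
  Fieldwork 98 × 0.19 = 18.62
  Final exam 81 × 0.32 = 25.92
  Essays 69 × 0.05 = 3.45
Sum = 72.4
72.4 is ≥ 72 and < 76 → C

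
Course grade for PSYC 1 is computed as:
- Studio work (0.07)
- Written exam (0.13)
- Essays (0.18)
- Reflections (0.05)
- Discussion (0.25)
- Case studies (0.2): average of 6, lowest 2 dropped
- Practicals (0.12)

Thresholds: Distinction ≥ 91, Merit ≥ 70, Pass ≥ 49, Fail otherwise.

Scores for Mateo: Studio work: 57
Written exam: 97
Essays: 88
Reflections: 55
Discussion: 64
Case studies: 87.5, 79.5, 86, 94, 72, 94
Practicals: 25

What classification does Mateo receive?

Case studies: drop 72, 79.5 → average of remaining 4 = 361.5/4 = 90.375
Weighted total:
  Studio work 57 × 0.07 = 3.99
  Written exam 97 × 0.13 = 12.61
  Essays 88 × 0.18 = 15.84
  Reflections 55 × 0.05 = 2.75
  Discussion 64 × 0.25 = 16
  Case studies 90.375 × 0.2 = 18.075
  Practicals 25 × 0.12 = 3
Sum = 72.265
72.265 is ≥ 70 and < 91 → Merit

Merit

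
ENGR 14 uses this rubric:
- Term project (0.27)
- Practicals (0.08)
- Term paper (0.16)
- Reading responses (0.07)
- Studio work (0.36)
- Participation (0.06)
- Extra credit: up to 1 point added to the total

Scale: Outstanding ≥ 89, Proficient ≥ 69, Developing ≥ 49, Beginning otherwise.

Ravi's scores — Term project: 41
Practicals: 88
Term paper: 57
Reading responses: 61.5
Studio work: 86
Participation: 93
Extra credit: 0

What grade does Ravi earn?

Developing

Weighted total:
  Term project 41 × 0.27 = 11.07
  Practicals 88 × 0.08 = 7.04
  Term paper 57 × 0.16 = 9.12
  Reading responses 61.5 × 0.07 = 4.305
  Studio work 86 × 0.36 = 30.96
  Participation 93 × 0.06 = 5.58
Sum = 68.075
Extra credit: 68.075 + 0 = 68.075
68.075 is ≥ 49 and < 69 → Developing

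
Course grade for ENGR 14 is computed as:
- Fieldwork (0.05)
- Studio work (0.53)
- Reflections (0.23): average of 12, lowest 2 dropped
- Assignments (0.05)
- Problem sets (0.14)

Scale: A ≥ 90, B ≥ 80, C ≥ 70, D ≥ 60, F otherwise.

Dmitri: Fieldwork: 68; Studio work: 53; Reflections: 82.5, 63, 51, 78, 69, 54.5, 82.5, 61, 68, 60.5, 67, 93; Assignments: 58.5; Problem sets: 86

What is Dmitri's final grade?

D

Reflections: drop 51, 54.5 → average of remaining 10 = 724.5/10 = 72.45
Weighted total:
  Fieldwork 68 × 0.05 = 3.4
  Studio work 53 × 0.53 = 28.09
  Reflections 72.45 × 0.23 = 16.6635
  Assignments 58.5 × 0.05 = 2.925
  Problem sets 86 × 0.14 = 12.04
Sum = 63.1185
63.1185 is ≥ 60 and < 70 → D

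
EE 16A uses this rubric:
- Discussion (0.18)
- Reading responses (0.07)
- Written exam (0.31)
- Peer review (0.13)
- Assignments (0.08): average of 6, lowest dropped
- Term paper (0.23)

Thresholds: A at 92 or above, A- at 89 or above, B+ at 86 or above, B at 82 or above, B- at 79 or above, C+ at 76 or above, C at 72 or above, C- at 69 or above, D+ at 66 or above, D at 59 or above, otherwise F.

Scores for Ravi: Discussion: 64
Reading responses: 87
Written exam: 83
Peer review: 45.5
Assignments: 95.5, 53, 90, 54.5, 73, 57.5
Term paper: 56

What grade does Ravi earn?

Assignments: drop 53 → average of remaining 5 = 370.5/5 = 74.1
Weighted total:
  Discussion 64 × 0.18 = 11.52
  Reading responses 87 × 0.07 = 6.09
  Written exam 83 × 0.31 = 25.73
  Peer review 45.5 × 0.13 = 5.915
  Assignments 74.1 × 0.08 = 5.928
  Term paper 56 × 0.23 = 12.88
Sum = 68.063
68.063 is ≥ 66 and < 69 → D+

D+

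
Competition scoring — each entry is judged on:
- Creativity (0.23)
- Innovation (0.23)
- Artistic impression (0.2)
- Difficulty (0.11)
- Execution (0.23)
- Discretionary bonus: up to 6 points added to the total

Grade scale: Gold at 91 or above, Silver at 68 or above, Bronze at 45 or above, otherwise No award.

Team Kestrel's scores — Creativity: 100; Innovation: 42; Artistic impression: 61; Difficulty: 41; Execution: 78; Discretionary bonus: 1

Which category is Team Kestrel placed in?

Weighted total:
  Creativity 100 × 0.23 = 23
  Innovation 42 × 0.23 = 9.66
  Artistic impression 61 × 0.2 = 12.2
  Difficulty 41 × 0.11 = 4.51
  Execution 78 × 0.23 = 17.94
Sum = 67.31
Discretionary bonus: 67.31 + 1 = 68.31
68.31 is ≥ 68 and < 91 → Silver

Silver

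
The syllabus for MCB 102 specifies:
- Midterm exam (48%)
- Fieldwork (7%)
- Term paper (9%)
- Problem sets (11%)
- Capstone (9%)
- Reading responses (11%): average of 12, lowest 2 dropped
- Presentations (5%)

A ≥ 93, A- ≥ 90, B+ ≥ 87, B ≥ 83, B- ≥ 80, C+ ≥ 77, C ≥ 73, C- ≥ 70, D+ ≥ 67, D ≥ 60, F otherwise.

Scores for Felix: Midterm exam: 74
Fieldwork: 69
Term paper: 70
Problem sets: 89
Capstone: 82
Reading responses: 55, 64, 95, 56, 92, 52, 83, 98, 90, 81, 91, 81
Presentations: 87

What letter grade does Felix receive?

Reading responses: drop 52, 55 → average of remaining 10 = 831/10 = 83.1
Weighted total:
  Midterm exam 74 × 0.48 = 35.52
  Fieldwork 69 × 0.07 = 4.83
  Term paper 70 × 0.09 = 6.3
  Problem sets 89 × 0.11 = 9.79
  Capstone 82 × 0.09 = 7.38
  Reading responses 83.1 × 0.11 = 9.141
  Presentations 87 × 0.05 = 4.35
Sum = 77.311
77.311 is ≥ 77 and < 80 → C+

C+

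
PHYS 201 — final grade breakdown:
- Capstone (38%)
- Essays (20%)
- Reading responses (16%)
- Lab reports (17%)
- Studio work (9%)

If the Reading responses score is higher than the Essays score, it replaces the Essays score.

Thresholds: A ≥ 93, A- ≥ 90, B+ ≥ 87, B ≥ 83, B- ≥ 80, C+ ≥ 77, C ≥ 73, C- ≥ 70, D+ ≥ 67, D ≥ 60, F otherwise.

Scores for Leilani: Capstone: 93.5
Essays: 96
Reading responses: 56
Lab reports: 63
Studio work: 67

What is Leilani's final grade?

B-

Reading responses (56) ≤ Essays (96), so Essays stays at 96.
Weighted total:
  Capstone 93.5 × 0.38 = 35.53
  Essays 96 × 0.2 = 19.2
  Reading responses 56 × 0.16 = 8.96
  Lab reports 63 × 0.17 = 10.71
  Studio work 67 × 0.09 = 6.03
Sum = 80.43
80.43 is ≥ 80 and < 83 → B-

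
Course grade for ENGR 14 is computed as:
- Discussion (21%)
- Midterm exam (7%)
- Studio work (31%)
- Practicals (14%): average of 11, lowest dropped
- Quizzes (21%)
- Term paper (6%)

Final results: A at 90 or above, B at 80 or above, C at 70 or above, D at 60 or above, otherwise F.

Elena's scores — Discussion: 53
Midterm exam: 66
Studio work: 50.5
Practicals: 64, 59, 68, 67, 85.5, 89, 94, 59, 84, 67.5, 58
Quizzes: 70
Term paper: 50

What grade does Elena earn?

F

Practicals: drop 58 → average of remaining 10 = 737/10 = 73.7
Weighted total:
  Discussion 53 × 0.21 = 11.13
  Midterm exam 66 × 0.07 = 4.62
  Studio work 50.5 × 0.31 = 15.655
  Practicals 73.7 × 0.14 = 10.318
  Quizzes 70 × 0.21 = 14.7
  Term paper 50 × 0.06 = 3
Sum = 59.423
59.423 < 60 → F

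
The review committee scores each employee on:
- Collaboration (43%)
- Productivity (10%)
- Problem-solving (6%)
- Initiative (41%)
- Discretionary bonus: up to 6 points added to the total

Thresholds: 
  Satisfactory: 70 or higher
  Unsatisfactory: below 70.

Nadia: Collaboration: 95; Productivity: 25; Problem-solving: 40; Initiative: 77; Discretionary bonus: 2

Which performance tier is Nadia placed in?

Satisfactory

Weighted total:
  Collaboration 95 × 0.43 = 40.85
  Productivity 25 × 0.1 = 2.5
  Problem-solving 40 × 0.06 = 2.4
  Initiative 77 × 0.41 = 31.57
Sum = 77.32
Discretionary bonus: 77.32 + 2 = 79.32
79.32 ≥ 70 → Satisfactory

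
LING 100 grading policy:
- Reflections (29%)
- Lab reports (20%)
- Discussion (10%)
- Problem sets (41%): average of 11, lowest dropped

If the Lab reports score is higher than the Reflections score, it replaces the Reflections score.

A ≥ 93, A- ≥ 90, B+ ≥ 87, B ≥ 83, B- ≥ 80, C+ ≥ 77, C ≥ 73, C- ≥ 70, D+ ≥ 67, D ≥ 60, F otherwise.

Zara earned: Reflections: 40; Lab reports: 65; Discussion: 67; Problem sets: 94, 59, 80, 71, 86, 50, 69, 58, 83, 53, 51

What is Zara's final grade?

D+

Problem sets: drop 50 → average of remaining 10 = 704/10 = 70.4
Lab reports (65) > Reflections (40), so Reflections counts as 65.
Weighted total:
  Reflections 65 × 0.29 = 18.85
  Lab reports 65 × 0.2 = 13
  Discussion 67 × 0.1 = 6.7
  Problem sets 70.4 × 0.41 = 28.864
Sum = 67.414
67.414 is ≥ 67 and < 70 → D+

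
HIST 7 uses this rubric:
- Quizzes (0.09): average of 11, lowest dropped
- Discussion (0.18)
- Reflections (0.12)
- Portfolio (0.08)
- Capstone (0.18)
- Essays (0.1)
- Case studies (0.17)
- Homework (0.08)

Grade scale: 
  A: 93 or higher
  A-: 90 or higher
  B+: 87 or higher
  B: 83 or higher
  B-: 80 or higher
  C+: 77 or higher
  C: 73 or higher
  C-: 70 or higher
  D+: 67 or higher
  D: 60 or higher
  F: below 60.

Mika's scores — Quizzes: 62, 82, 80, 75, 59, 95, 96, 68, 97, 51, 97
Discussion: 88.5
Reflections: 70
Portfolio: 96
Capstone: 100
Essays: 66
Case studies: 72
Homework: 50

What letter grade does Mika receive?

Quizzes: drop 51 → average of remaining 10 = 811/10 = 81.1
Weighted total:
  Quizzes 81.1 × 0.09 = 7.299
  Discussion 88.5 × 0.18 = 15.93
  Reflections 70 × 0.12 = 8.4
  Portfolio 96 × 0.08 = 7.68
  Capstone 100 × 0.18 = 18
  Essays 66 × 0.1 = 6.6
  Case studies 72 × 0.17 = 12.24
  Homework 50 × 0.08 = 4
Sum = 80.149
80.149 is ≥ 80 and < 83 → B-

B-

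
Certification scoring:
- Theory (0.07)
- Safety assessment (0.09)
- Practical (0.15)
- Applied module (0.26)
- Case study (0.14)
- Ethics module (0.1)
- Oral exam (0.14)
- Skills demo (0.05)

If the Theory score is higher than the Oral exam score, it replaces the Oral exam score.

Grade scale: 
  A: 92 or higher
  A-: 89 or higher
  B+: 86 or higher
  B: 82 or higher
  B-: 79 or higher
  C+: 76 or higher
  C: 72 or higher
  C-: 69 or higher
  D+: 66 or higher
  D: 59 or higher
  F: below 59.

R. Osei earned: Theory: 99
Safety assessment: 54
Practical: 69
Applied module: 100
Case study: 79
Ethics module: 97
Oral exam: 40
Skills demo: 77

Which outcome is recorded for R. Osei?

B+

Theory (99) > Oral exam (40), so Oral exam counts as 99.
Weighted total:
  Theory 99 × 0.07 = 6.93
  Safety assessment 54 × 0.09 = 4.86
  Practical 69 × 0.15 = 10.35
  Applied module 100 × 0.26 = 26
  Case study 79 × 0.14 = 11.06
  Ethics module 97 × 0.1 = 9.7
  Oral exam 99 × 0.14 = 13.86
  Skills demo 77 × 0.05 = 3.85
Sum = 86.61
86.61 is ≥ 86 and < 89 → B+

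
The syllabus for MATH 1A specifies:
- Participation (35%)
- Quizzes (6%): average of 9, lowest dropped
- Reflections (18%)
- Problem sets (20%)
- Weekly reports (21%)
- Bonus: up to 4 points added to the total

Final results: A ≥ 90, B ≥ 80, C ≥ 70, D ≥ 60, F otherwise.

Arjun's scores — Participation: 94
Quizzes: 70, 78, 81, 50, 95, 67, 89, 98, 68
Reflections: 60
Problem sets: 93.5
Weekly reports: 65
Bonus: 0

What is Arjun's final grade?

Quizzes: drop 50 → average of remaining 8 = 646/8 = 80.75
Weighted total:
  Participation 94 × 0.35 = 32.9
  Quizzes 80.75 × 0.06 = 4.845
  Reflections 60 × 0.18 = 10.8
  Problem sets 93.5 × 0.2 = 18.7
  Weekly reports 65 × 0.21 = 13.65
Sum = 80.895
Bonus: 80.895 + 0 = 80.895
80.895 is ≥ 80 and < 90 → B

B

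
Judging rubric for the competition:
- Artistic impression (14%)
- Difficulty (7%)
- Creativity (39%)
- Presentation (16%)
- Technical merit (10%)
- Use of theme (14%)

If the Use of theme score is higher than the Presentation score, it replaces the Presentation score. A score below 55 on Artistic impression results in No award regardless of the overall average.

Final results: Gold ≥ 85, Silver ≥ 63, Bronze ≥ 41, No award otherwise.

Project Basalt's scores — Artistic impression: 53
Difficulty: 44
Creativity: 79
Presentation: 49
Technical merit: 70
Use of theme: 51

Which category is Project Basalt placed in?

Use of theme (51) > Presentation (49), so Presentation counts as 51.
Artistic impression score 53 < 55: minimum not met.
Weighted total:
  Artistic impression 53 × 0.14 = 7.42
  Difficulty 44 × 0.07 = 3.08
  Creativity 79 × 0.39 = 30.81
  Presentation 51 × 0.16 = 8.16
  Technical merit 70 × 0.1 = 7
  Use of theme 51 × 0.14 = 7.14
Sum = 63.61
Because the Artistic impression minimum was not met, the result is No award.

No award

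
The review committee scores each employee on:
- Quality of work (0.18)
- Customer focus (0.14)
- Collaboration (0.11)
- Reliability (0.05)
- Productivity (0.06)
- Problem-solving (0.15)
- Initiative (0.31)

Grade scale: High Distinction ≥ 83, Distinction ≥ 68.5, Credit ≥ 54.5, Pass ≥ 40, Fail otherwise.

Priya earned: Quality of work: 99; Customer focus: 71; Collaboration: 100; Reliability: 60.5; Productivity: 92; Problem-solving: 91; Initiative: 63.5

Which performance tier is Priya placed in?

Distinction

Weighted total:
  Quality of work 99 × 0.18 = 17.82
  Customer focus 71 × 0.14 = 9.94
  Collaboration 100 × 0.11 = 11
  Reliability 60.5 × 0.05 = 3.025
  Productivity 92 × 0.06 = 5.52
  Problem-solving 91 × 0.15 = 13.65
  Initiative 63.5 × 0.31 = 19.685
Sum = 80.64
80.64 is ≥ 68.5 and < 83 → Distinction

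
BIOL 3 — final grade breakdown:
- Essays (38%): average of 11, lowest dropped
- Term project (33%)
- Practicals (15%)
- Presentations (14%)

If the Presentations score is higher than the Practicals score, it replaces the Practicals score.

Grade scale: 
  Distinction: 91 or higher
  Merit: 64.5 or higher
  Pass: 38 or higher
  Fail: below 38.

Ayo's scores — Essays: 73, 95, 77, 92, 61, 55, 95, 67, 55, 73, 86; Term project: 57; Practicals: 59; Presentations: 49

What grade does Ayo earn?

Pass

Essays: drop 55 → average of remaining 10 = 774/10 = 77.4
Presentations (49) ≤ Practicals (59), so Practicals stays at 59.
Weighted total:
  Essays 77.4 × 0.38 = 29.412
  Term project 57 × 0.33 = 18.81
  Practicals 59 × 0.15 = 8.85
  Presentations 49 × 0.14 = 6.86
Sum = 63.932
63.932 is ≥ 38 and < 64.5 → Pass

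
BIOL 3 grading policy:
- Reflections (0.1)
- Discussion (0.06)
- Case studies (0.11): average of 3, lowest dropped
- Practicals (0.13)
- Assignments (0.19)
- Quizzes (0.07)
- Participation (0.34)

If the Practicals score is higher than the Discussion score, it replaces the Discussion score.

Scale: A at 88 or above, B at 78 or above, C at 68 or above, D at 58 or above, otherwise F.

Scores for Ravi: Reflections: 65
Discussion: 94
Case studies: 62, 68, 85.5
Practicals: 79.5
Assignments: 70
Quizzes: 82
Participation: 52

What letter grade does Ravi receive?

D

Case studies: drop 62 → average of remaining 2 = 153.5/2 = 76.75
Practicals (79.5) ≤ Discussion (94), so Discussion stays at 94.
Weighted total:
  Reflections 65 × 0.1 = 6.5
  Discussion 94 × 0.06 = 5.64
  Case studies 76.75 × 0.11 = 8.4425
  Practicals 79.5 × 0.13 = 10.335
  Assignments 70 × 0.19 = 13.3
  Quizzes 82 × 0.07 = 5.74
  Participation 52 × 0.34 = 17.68
Sum = 67.6375
67.6375 is ≥ 58 and < 68 → D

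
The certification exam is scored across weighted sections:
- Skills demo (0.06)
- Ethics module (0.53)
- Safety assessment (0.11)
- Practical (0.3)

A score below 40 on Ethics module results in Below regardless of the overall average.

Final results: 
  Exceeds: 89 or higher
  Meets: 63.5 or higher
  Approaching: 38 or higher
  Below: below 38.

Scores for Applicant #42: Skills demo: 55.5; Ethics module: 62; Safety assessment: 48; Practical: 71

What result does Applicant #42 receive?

Approaching

Ethics module score 62 ≥ 40: minimum met.
Weighted total:
  Skills demo 55.5 × 0.06 = 3.33
  Ethics module 62 × 0.53 = 32.86
  Safety assessment 48 × 0.11 = 5.28
  Practical 71 × 0.3 = 21.3
Sum = 62.77
62.77 is ≥ 38 and < 63.5 → Approaching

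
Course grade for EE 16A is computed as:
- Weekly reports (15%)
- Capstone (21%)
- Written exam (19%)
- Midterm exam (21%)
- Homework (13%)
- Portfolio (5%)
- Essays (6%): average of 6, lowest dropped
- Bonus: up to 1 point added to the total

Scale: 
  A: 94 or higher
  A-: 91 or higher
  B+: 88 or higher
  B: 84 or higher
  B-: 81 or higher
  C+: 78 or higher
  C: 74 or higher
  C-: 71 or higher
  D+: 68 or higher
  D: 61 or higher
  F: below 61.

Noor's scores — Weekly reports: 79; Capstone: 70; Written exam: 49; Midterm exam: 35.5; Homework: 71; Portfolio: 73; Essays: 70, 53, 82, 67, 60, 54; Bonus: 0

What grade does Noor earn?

Essays: drop 53 → average of remaining 5 = 333/5 = 66.6
Weighted total:
  Weekly reports 79 × 0.15 = 11.85
  Capstone 70 × 0.21 = 14.7
  Written exam 49 × 0.19 = 9.31
  Midterm exam 35.5 × 0.21 = 7.455
  Homework 71 × 0.13 = 9.23
  Portfolio 73 × 0.05 = 3.65
  Essays 66.6 × 0.06 = 3.996
Sum = 60.191
Bonus: 60.191 + 0 = 60.191
60.191 < 61 → F

F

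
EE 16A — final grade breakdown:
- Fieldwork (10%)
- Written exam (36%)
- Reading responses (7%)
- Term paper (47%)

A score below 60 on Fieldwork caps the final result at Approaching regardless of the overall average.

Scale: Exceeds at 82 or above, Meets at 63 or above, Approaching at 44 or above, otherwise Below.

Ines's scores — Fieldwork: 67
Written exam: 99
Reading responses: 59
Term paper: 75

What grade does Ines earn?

Fieldwork score 67 ≥ 60: minimum met.
Weighted total:
  Fieldwork 67 × 0.1 = 6.7
  Written exam 99 × 0.36 = 35.64
  Reading responses 59 × 0.07 = 4.13
  Term paper 75 × 0.47 = 35.25
Sum = 81.72
81.72 is ≥ 63 and < 82 → Meets

Meets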